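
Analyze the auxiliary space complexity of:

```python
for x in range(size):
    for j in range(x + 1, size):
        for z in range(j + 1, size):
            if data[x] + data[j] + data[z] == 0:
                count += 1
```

Space complexity: O(1).
Only a constant amount of auxiliary storage is used; nothing grows with n.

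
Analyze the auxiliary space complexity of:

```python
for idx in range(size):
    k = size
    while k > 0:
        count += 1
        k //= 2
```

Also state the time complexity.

Space complexity: O(1).
Only a constant amount of auxiliary storage is used; nothing grows with n.
Time complexity: O(n log n).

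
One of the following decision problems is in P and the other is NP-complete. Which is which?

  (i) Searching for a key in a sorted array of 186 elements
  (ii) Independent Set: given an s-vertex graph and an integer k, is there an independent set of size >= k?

(i) is P: binary search runs in O(log n).
(ii) is NP-complete: complement of Clique (with k part of the input).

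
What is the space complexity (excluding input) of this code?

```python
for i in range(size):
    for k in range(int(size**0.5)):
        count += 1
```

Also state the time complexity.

Space complexity: O(1).
Only a constant amount of auxiliary storage is used; nothing grows with n.
Time complexity: O(n * sqrt(n)).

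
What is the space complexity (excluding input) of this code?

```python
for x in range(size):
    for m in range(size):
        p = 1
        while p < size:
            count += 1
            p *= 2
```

Space complexity: O(1).
Only a constant amount of auxiliary storage is used; nothing grows with n.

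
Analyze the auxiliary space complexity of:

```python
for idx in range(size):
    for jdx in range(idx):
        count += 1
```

Space complexity: O(1).
Only a constant amount of auxiliary storage is used; nothing grows with n.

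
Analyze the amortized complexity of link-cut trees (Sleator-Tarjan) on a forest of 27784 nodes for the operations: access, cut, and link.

Link-cut trees represent the forest using splay trees over preferred paths. With potential Phi = sum over nodes of log(size of virtual subtree), each access on 27784 nodes is O(log 27784) = O(log n) amortized by the splay-tree access lemma. Cut and link are O(1) plus one access.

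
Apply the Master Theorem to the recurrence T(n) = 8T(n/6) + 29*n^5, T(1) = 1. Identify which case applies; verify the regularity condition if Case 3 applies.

a=8, b=6, f(n)=29*n^5.
log_6(8) = 1.161 < 5.
f(n) = Omega(n^(1.161+epsilon)) for some epsilon > 0, so Case 3 is the candidate.
Regularity: a*f(n/b) = 8*29*(n/6)^5 = (8/7776)*29*n^5 <= c*f(n) with c = 8/7776 < 1. Satisfied.
Case 3: T(n) = Theta(n^5).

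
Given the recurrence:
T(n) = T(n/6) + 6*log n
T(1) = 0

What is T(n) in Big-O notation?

Each of the log_6(n) levels adds O(log n). T(n) = O(log^2 n).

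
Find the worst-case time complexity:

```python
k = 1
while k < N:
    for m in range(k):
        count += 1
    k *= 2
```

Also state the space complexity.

Time complexity: O(n).
Space complexity: O(1).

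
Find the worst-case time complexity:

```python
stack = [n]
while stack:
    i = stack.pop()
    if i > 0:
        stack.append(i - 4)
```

Time complexity: O(n).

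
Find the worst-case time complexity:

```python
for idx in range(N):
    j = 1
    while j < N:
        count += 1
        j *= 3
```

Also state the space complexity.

Time complexity: O(n log n).
Space complexity: O(1).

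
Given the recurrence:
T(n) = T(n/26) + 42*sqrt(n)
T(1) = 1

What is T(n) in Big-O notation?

Each level contributes sqrt(n/26^k). Geometric series with ratio 1/sqrt(26) < 1 sums to O(sqrt(n)).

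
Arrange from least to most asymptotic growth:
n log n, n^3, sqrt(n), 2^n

Ordered by growth rate: sqrt(n) < n log n < n^3 < 2^n.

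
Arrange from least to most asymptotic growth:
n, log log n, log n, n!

Ordered by growth rate: log log n < log n < n < n!.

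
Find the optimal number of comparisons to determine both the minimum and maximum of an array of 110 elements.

Naive approach: 218 comparisons (109 for max + 109 for min).
Optimal: Compare elements in pairs first (floor(n/2) = 55 comparisons), then find max among winners and min among losers (54 comparisons each).
Total: ceil(3n/2) - 2 = 163 comparisons. An adversary argument shows this is also a lower bound.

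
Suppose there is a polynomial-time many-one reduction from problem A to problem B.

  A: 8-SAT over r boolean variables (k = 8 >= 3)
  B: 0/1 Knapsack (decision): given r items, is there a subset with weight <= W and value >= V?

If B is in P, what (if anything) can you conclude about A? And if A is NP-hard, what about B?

A poly-time reduction A <=_p B means any A-instance can be transformed to a B-instance in poly time.
If B is in P: compose the reduction with B's poly-time algorithm to solve A in poly time, so A is in P.
If A is NP-hard: every NP problem reduces to A, which reduces to B; composing reductions, every NP problem reduces to B, so B is NP-hard.
(Here in fact A is NP-complete and B is NP-complete.)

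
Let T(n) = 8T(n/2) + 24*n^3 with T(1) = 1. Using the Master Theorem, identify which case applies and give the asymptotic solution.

a=8, b=2, f(n)=24*n^3.
log_2(8) = 3, so n^(log_b(a)) = n^3.
f(n) = Theta(n^3), so Case 2 applies.
T(n) = Theta(n^3 log n).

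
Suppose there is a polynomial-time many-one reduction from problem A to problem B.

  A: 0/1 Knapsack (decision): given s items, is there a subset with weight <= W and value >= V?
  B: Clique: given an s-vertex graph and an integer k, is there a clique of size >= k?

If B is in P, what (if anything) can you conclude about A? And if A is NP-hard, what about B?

A poly-time reduction A <=_p B means any A-instance can be transformed to a B-instance in poly time.
If B is in P: compose the reduction with B's poly-time algorithm to solve A in poly time, so A is in P.
If A is NP-hard: every NP problem reduces to A, which reduces to B; composing reductions, every NP problem reduces to B, so B is NP-hard.
(Here in fact A is NP-complete and B is NP-complete.)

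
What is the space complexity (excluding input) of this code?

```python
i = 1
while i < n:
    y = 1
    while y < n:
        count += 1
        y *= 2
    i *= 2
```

Space complexity: O(1).
Only a constant amount of auxiliary storage is used; nothing grows with n.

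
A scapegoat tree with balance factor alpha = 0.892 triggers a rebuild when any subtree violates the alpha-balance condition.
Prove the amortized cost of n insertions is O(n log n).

Define potential Phi = c * sum of |size(left(v)) - size(right(v))| over all nodes. An insertion at depth d costs O(d) = O(log n) and increases Phi by O(log n). When a rebuild of subtree of size s occurs, it costs O(s) but reduces Phi by Omega(s). With alpha = 0.892, between rebuilds Omega(s) insertions must occur. Amortized cost per insertion: O(log n).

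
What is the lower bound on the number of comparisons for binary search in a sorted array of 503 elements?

With 503 possible positions, we need at least ceil(log_2(503)) = 9 comparisons. Each comparison splits the remaining candidates by at most half.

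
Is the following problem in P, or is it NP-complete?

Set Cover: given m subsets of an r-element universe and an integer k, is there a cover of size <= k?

This problem is NP-complete: one of Karp's 21 NP-complete problems (with k part of the input).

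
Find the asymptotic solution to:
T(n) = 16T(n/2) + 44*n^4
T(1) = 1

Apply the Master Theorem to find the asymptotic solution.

a=16, b=2, f(n)=44*n^4. log_2(16) = 4. Case 2: T(n) = O(n^4 log n).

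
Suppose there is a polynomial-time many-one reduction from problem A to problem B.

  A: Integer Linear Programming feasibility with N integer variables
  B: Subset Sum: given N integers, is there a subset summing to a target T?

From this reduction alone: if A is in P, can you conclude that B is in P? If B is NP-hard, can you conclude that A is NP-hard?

A poly-time reduction A <=_p B transfers tractability DOWN (B easy => A easy) and hardness UP (A hard => B hard), not the reverse.
From A in P, the reduction alone does NOT give B in P: any problem in P trivially reduces to SAT, yet SAT is not known to be in P.
From B NP-hard, the reduction alone does NOT give A NP-hard: again, easy problems reduce to hard ones.
(Here in fact A is NP-complete and B is NP-complete.)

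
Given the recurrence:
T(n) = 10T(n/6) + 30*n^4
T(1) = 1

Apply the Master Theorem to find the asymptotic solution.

a=10, b=6, f(n)=30*n^4. log_6(10) = 1.285 < 4. Case 3: T(n) = O(n^4).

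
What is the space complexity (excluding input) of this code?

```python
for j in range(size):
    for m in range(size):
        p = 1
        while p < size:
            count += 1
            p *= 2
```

Space complexity: O(1).
Only a constant amount of auxiliary storage is used; nothing grows with n.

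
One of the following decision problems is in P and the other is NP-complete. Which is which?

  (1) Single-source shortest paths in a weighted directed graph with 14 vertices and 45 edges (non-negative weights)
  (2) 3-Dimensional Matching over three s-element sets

(1) is P: Dijkstra's algorithm runs in O((V+E) log V).
(2) is NP-complete: one of Karp's 21 NP-complete problems.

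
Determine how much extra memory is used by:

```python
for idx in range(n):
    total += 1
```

Space complexity: O(1).
Only a constant amount of auxiliary storage is used; nothing grows with n.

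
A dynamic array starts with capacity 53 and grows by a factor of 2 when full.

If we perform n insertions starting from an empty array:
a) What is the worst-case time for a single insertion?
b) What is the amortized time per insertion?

(a) Worst-case single insertion: O(n) -- when the array is full at capacity c, the resize copies all c elements, and c can be Theta(n).
(b) Resizes happen at sizes 53, 106, 212, ... Total copy cost for n insertions: 53 + 106 + ... = O(n) (geometric series with ratio 1/2). Amortized cost per insertion: O(n)/n = O(1).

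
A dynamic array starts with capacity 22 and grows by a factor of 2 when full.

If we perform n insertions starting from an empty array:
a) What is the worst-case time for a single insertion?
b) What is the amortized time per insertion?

(a) Worst-case single insertion: O(n) -- when the array is full at capacity c, the resize copies all c elements, and c can be Theta(n).
(b) Resizes happen at sizes 22, 44, 88, ... Total copy cost for n insertions: 22 + 44 + ... = O(n) (geometric series with ratio 1/2). Amortized cost per insertion: O(n)/n = O(1).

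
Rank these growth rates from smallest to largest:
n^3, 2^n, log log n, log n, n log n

Ordered by growth rate: log log n < log n < n log n < n^3 < 2^n.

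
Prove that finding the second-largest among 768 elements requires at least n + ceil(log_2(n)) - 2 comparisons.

Lower bound (adversary): identifying the maximum requires 768-1 comparisons (each eliminates one candidate). Assign weight 1 to each element; on each comparison the adversary lets the heavier side win and gives it the loser's weight. The max ends with weight 768, but each comparison it wins at most doubles its weight, so the max must win >= ceil(log_2(768)) = 10 comparisons. The second-largest is one of those 10 direct losers to the max, and identifying which one is largest needs >= 10-1 further comparisons. Total >= 768-1 + 10-1 = 776.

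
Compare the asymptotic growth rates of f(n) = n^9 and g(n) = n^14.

g(n) = n^14 grows faster: n^14/n^9 = n^5 -> infinity.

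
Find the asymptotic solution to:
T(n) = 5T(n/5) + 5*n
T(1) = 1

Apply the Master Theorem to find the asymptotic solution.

a=5, b=5, f(n)=5*n. log_5(5) = 1. Case 2: T(n) = O(n log n).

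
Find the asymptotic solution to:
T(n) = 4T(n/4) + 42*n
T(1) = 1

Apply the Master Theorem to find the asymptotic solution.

a=4, b=4, f(n)=42*n. log_4(4) = 1. Case 2: T(n) = O(n log n).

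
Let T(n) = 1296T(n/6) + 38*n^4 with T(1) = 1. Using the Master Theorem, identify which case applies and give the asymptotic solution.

a=1296, b=6, f(n)=38*n^4.
log_6(1296) = 4, so n^(log_b(a)) = n^4.
f(n) = Theta(n^4), so Case 2 applies.
T(n) = Theta(n^4 log n).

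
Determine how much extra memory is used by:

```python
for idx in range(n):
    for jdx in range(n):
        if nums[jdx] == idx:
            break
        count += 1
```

Space complexity: O(1).
Only a constant amount of auxiliary storage is used; nothing grows with n.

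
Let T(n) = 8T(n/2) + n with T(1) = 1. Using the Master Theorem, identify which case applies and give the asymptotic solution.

a=8, b=2, f(n)=n.
log_2(8) = 3 > 1.
Since f(n) = O(n^1) is polynomially smaller than n^3, Case 1 applies.
T(n) = Theta(n^3).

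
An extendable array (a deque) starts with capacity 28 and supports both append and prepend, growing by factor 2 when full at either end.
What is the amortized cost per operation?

Growth at either end copies all elements; capacities form a geometric sequence with ratio 2, so total copy cost over n operations is O(n) (two geometric series). Amortized O(1).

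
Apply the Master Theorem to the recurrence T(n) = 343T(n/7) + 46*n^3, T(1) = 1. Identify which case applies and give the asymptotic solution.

a=343, b=7, f(n)=46*n^3.
log_7(343) = 3, so n^(log_b(a)) = n^3.
f(n) = Theta(n^3), so Case 2 applies.
T(n) = Theta(n^3 log n).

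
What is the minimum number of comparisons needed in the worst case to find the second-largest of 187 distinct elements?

Lower bound: finding the max needs 187-1 comparisons. By the adversary weight-doubling argument, the max must personally win >= ceil(log_2(187)) = 8 comparisons; the 2nd-largest is among those 8 losers, needing 8-1 more comparisons. Total >= 187-1 + 8-1 = 193. A balanced knockout tournament achieves this.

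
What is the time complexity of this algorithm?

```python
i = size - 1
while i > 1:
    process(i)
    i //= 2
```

Time complexity: O(log n).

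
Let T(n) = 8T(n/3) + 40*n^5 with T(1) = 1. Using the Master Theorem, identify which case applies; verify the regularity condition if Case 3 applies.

a=8, b=3, f(n)=40*n^5.
log_3(8) = 1.893 < 5.
f(n) = Omega(n^(1.893+epsilon)) for some epsilon > 0, so Case 3 is the candidate.
Regularity: a*f(n/b) = 8*40*(n/3)^5 = (8/243)*40*n^5 <= c*f(n) with c = 8/243 < 1. Satisfied.
Case 3: T(n) = Theta(n^5).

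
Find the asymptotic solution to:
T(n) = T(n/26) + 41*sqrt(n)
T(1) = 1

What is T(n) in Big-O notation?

Each level contributes sqrt(n/26^k). Geometric series with ratio 1/sqrt(26) < 1 sums to O(sqrt(n)).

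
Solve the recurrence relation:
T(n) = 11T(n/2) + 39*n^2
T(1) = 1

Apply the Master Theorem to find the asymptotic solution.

a=11, b=2, f(n)=39*n^2. log_2(11) = 3.459. Case 1 of Master Theorem: T(n) = O(n^3.459).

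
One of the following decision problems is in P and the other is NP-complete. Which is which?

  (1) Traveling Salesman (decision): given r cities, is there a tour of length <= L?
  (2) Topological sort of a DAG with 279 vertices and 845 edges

(1) is NP-complete: reduces from Hamiltonian Cycle.
(2) is P: DFS-based topological sort runs in O(V+E).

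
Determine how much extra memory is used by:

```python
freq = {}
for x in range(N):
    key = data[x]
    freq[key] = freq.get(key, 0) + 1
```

Space complexity: O(n).
Auxiliary storage grows linearly with the input size n in the worst case.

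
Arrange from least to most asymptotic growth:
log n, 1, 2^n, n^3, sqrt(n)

Ordered by growth rate: 1 < log n < sqrt(n) < n^3 < 2^n.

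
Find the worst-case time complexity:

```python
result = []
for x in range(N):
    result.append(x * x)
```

Time complexity: O(n).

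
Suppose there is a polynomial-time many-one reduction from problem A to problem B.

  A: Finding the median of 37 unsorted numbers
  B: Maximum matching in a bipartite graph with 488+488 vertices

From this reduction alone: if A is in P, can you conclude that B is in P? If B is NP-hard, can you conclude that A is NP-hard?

A poly-time reduction A <=_p B transfers tractability DOWN (B easy => A easy) and hardness UP (A hard => B hard), not the reverse.
From A in P, the reduction alone does NOT give B in P: any problem in P trivially reduces to SAT, yet SAT is not known to be in P.
From B NP-hard, the reduction alone does NOT give A NP-hard: again, easy problems reduce to hard ones.
(Here in fact A is P and B is P.)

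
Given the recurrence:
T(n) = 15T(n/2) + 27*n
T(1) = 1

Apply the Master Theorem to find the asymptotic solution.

a=15, b=2, f(n)=27*n. log_2(15) = 3.907. Case 1 of Master Theorem: T(n) = O(n^3.907).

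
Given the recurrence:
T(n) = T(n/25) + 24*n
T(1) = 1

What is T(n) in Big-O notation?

Geometric series: 24*n*(1 + 1/25 + 1/25^2 + ...) = O(n). T(n) = O(n).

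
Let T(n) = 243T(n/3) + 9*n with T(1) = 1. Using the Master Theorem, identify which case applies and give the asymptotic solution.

a=243, b=3, f(n)=9*n.
log_3(243) = 5 > 1.
Since f(n) = O(n^1) is polynomially smaller than n^5, Case 1 applies.
T(n) = Theta(n^5).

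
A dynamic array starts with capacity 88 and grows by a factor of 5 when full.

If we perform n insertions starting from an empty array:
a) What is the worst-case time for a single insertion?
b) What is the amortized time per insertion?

(a) Worst-case single insertion: O(n) -- when the array is full at capacity c, the resize copies all c elements, and c can be Theta(n).
(b) Resizes happen at sizes 88, 440, 2200, ... Total copy cost for n insertions: 88 + 440 + ... = O(n) (geometric series with ratio 1/5). Amortized cost per insertion: O(n)/n = O(1).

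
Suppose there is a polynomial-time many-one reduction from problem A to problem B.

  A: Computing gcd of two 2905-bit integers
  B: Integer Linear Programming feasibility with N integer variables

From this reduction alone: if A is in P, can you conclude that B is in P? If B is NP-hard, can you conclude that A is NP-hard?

A poly-time reduction A <=_p B transfers tractability DOWN (B easy => A easy) and hardness UP (A hard => B hard), not the reverse.
From A in P, the reduction alone does NOT give B in P: any problem in P trivially reduces to SAT, yet SAT is not known to be in P.
From B NP-hard, the reduction alone does NOT give A NP-hard: again, easy problems reduce to hard ones.
(Here in fact A is P and B is NP-complete.)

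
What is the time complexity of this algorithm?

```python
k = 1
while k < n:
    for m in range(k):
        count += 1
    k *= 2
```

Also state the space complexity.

Time complexity: O(n).
Space complexity: O(1).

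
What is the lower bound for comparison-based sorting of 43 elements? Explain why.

A comparison-based sorting algorithm corresponds to a decision tree. With 43! possible permutations, the tree has 43! leaves. The height is at least log_2(43!) = Omega(n log n) by Stirling's approximation.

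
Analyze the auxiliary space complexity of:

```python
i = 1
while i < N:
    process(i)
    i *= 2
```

Space complexity: O(1).
Only a constant amount of auxiliary storage is used; nothing grows with n.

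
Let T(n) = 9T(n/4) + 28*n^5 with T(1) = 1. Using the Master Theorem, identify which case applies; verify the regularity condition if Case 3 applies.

a=9, b=4, f(n)=28*n^5.
log_4(9) = 1.585 < 5.
f(n) = Omega(n^(1.585+epsilon)) for some epsilon > 0, so Case 3 is the candidate.
Regularity: a*f(n/b) = 9*28*(n/4)^5 = (9/1024)*28*n^5 <= c*f(n) with c = 9/1024 < 1. Satisfied.
Case 3: T(n) = Theta(n^5).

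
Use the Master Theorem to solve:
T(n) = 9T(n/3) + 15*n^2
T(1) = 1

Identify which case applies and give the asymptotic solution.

a=9, b=3, f(n)=15*n^2.
log_3(9) = 2, so n^(log_b(a)) = n^2.
f(n) = Theta(n^2), so Case 2 applies.
T(n) = Theta(n^2 log n).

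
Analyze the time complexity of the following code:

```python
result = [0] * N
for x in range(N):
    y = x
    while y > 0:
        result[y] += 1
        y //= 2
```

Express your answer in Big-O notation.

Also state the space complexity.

Time complexity: O(n log n).
Space complexity: O(n).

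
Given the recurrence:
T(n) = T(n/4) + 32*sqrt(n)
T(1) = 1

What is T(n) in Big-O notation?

Each level contributes sqrt(n/4^k). Geometric series with ratio 1/sqrt(4) < 1 sums to O(sqrt(n)).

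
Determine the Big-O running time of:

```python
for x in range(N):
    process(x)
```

Time complexity: O(n).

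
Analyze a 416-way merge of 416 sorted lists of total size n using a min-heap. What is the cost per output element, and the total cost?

Maintain a min-heap of size 416 holding the current head of each list. Each output step does one extract-min (O(log 416)) and one insert of that list's next element (O(log 416)). Each of the n elements passes through the heap exactly once, so the total cost is O(n log 416), i.e. O(log 416) per output element.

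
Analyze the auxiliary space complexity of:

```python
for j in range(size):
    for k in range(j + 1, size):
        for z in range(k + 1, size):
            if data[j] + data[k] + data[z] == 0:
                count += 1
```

Space complexity: O(1).
Only a constant amount of auxiliary storage is used; nothing grows with n.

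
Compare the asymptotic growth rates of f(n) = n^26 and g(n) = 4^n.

g(n) = 4^n grows faster: any exponential with base > 1 dominates every polynomial.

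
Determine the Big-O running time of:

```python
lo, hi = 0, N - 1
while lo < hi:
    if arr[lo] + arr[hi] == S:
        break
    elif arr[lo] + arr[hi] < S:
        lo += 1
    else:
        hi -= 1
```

Time complexity: O(n).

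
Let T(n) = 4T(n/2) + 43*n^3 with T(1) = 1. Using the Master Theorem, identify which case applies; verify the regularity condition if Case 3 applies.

a=4, b=2, f(n)=43*n^3.
log_2(4) = 2 < 3.
f(n) = Omega(n^(2+epsilon)) for some epsilon > 0, so Case 3 is the candidate.
Regularity: a*f(n/b) = 4*43*(n/2)^3 = (4/8)*43*n^3 <= c*f(n) with c = 4/8 < 1. Satisfied.
Case 3: T(n) = Theta(n^3).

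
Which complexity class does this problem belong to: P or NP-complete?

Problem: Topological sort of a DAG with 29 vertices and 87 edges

This problem is in P: DFS-based topological sort runs in O(V+E).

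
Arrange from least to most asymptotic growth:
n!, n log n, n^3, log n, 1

Ordered by growth rate: 1 < log n < n log n < n^3 < n!.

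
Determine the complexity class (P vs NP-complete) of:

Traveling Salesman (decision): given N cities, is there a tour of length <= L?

This problem is NP-complete: reduces from Hamiltonian Cycle.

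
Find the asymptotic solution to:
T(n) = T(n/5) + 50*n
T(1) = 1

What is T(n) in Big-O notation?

Geometric series: 50*n*(1 + 1/5 + 1/5^2 + ...) = O(n). T(n) = O(n).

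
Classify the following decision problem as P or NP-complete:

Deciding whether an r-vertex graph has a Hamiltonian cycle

This problem is NP-complete: one of Karp's 21 NP-complete problems.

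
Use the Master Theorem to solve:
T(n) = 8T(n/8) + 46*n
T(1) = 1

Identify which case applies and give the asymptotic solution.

a=8, b=8, f(n)=46*n.
log_8(8) = 1, so n^(log_b(a)) = n.
f(n) = Theta(n), so Case 2 applies.
T(n) = Theta(n log n).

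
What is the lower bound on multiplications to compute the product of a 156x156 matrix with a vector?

A 156x156 matrix-vector product has 156 inner products of length 156. Output depends on all 156^2 = 24336 matrix entries. At least 24336 multiplications needed.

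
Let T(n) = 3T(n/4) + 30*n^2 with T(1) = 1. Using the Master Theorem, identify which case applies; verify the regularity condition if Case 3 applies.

a=3, b=4, f(n)=30*n^2.
log_4(3) = 0.7925 < 2.
f(n) = Omega(n^(0.7925+epsilon)) for some epsilon > 0, so Case 3 is the candidate.
Regularity: a*f(n/b) = 3*30*(n/4)^2 = (3/16)*30*n^2 <= c*f(n) with c = 3/16 < 1. Satisfied.
Case 3: T(n) = Theta(n^2).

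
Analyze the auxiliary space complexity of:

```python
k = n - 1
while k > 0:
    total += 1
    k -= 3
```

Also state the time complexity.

Space complexity: O(1).
Only a constant amount of auxiliary storage is used; nothing grows with n.
Time complexity: O(n).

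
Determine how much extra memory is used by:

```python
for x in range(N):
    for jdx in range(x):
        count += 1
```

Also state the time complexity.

Space complexity: O(1).
Only a constant amount of auxiliary storage is used; nothing grows with n.
Time complexity: O(n^2).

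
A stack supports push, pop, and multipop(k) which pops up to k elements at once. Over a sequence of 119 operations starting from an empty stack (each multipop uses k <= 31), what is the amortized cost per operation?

Each element is pushed exactly once and popped at most once (whether by pop or as part of a multipop). So the total number of individual pops over the whole sequence is at most the number of pushes, which is at most 119. Total work <= 2 * 119, hence O(1) amortized per operation.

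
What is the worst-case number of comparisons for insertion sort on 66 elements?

Insertion sort on reverse-sorted input: 1 + 2 + ... + (66-1) = 2145 comparisons.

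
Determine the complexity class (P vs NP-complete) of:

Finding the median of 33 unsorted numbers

This problem is in P: linear-time selection (median-of-medians) runs in O(n).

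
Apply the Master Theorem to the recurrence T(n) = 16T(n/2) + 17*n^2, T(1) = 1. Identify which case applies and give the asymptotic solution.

a=16, b=2, f(n)=17*n^2.
log_2(16) = 4 > 2.
Since f(n) = O(n^2) is polynomially smaller than n^4, Case 1 applies.
T(n) = Theta(n^4).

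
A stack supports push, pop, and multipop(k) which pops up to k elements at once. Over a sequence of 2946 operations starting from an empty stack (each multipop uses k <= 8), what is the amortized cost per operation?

Each element is pushed exactly once and popped at most once (whether by pop or as part of a multipop). So the total number of individual pops over the whole sequence is at most the number of pushes, which is at most 2946. Total work <= 2 * 2946, hence O(1) amortized per operation.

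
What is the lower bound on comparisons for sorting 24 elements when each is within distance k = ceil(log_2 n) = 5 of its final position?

Partition the 24 positions into floor(n/k) blocks of k = 5 consecutive positions; any permutation within a block keeps every element within k of its final position, so there are at least (k!)^(n/k) distinguishable inputs. Lower bound: log_2((k!)^(n/k)) = (n/k) * log_2(k!) = Theta(n log k); with k = ceil(log_2 n), this is Omega(n log log n).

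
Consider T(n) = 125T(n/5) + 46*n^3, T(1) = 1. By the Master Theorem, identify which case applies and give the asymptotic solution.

a=125, b=5, f(n)=46*n^3.
log_5(125) = 3, so n^(log_b(a)) = n^3.
f(n) = Theta(n^3), so Case 2 applies.
T(n) = Theta(n^3 log n).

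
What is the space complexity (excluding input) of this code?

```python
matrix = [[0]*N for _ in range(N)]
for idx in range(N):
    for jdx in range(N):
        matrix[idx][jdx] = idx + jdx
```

Space complexity: O(n^2).
A 2D structure of size n x n is allocated.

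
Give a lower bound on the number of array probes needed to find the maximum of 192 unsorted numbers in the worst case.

Adversary: any unprobed cell could hold a value larger than everything seen so far. If fewer than 192 cells are probed, the adversary places the max in an unprobed cell. So all 192 cells must be examined; together with 192-1 comparisons this is tight.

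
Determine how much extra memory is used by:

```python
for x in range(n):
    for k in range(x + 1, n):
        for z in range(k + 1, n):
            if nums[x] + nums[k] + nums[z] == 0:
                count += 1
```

Space complexity: O(1).
Only a constant amount of auxiliary storage is used; nothing grows with n.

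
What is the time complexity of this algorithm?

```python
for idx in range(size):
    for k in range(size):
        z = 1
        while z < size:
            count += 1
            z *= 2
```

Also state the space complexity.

Time complexity: O(n^2 log n).
Space complexity: O(1).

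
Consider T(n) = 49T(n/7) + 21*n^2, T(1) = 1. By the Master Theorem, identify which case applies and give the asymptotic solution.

a=49, b=7, f(n)=21*n^2.
log_7(49) = 2, so n^(log_b(a)) = n^2.
f(n) = Theta(n^2), so Case 2 applies.
T(n) = Theta(n^2 log n).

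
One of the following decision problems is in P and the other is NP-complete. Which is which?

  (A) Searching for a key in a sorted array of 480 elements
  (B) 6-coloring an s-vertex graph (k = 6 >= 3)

(A) is P: binary search runs in O(log n).
(B) is NP-complete: graph k-coloring for k>=3 is NP-complete by reduction from 3-SAT.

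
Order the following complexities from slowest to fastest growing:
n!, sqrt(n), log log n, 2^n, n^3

Ordered by growth rate: log log n < sqrt(n) < n^3 < 2^n < n!.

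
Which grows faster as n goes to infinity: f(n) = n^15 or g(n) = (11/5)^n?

g(n) = (11/5)^n grows faster: (11/5)^n is exponential with base 11/5 > 1, dominating every polynomial.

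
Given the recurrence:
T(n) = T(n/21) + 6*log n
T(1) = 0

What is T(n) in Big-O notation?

Each of the log_21(n) levels adds O(log n). T(n) = O(log^2 n).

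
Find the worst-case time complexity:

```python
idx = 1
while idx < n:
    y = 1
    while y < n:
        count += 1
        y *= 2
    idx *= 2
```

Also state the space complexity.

Time complexity: O(log^2 n).
Space complexity: O(1).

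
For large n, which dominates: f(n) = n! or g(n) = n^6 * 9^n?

f(n) = n! grows faster: by Stirling n! ~ (n/e)^n sqrt(2*pi*n); (n/e)^n eventually dominates n^6 * 9^n.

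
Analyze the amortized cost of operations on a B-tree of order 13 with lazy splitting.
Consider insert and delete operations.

In a B-tree of order 13, a node splits when it has 13 keys. With lazy splitting, we use potential Phi = number of full nodes + number of near-empty nodes. Each split costs O(1) but reduces potential. Between splits, at least 6 insertions must occur in that node. Amortized structural cost is O(1) per operation, plus O(log_13 n) traversal.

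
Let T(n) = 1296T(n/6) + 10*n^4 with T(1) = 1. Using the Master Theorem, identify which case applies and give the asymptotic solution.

a=1296, b=6, f(n)=10*n^4.
log_6(1296) = 4, so n^(log_b(a)) = n^4.
f(n) = Theta(n^4), so Case 2 applies.
T(n) = Theta(n^4 log n).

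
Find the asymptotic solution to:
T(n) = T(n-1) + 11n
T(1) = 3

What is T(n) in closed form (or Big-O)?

Unrolling: T(n) = 3 + 11*(2 + 3 + ... + n) = 3 + 11*(n(n+1)/2 - 1) = O(n^2).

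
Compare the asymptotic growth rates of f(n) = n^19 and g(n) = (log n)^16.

f(n) = n^19 grows faster: any positive polynomial dominates any polylog.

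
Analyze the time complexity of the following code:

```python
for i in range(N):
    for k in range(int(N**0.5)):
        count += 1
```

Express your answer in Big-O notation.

Time complexity: O(n * sqrt(n)).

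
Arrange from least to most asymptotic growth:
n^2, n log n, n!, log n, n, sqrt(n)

Ordered by growth rate: log n < sqrt(n) < n < n log n < n^2 < n!.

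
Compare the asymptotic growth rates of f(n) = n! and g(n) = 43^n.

f(n) = n! grows faster: n!/43^n -> infinity by Stirling.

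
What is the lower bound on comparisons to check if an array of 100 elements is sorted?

To verify 100 elements are sorted, we must compare each consecutive pair. Skipping any pair allows an adversary to swap them. Therefore 99 comparisons are necessary and sufficient.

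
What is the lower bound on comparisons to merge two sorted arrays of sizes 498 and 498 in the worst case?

Adversary: with |498 - 498| <= 1 the inputs can be fully interleaved so that every adjacent pair in the merged output comes from different arrays. Then each of the 995 adjacent pairs must be directly compared, or the algorithm cannot determine their relative order. Standard merge meets this bound.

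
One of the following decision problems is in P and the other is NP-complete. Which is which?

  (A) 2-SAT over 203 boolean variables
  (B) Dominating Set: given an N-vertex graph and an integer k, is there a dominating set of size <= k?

(A) is P: 2-SAT is solvable in linear time via implication-graph SCCs.
(B) is NP-complete: reduces from Set Cover (with k part of the input).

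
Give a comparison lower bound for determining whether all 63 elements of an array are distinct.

In the algebraic decision-tree model, the YES region for element distinctness on 63 elements has 63! connected components (one per ordering). Ben-Or's theorem then gives a lower bound of Omega(log(n!)) = Omega(n log n).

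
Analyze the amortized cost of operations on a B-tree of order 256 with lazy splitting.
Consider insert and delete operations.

In a B-tree of order 256, a node splits when it has 256 keys. With lazy splitting, we use potential Phi = number of full nodes + number of near-empty nodes. Each split costs O(1) but reduces potential. Between splits, at least 128 insertions must occur in that node. Amortized structural cost is O(1) per operation, plus O(log_256 n) traversal.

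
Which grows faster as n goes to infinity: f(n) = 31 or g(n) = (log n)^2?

g(n) = (log n)^2 grows faster: any unbounded function dominates a constant.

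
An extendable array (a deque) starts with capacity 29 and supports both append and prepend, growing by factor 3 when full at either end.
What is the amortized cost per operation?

Growth at either end copies all elements; capacities form a geometric sequence with ratio 3, so total copy cost over n operations is O(n) (two geometric series). Amortized O(1).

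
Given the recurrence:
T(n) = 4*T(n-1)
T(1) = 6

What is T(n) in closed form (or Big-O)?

Each step multiplies by 4. T(n) = T(1)*4^(n-1) = 6*4^(n-1).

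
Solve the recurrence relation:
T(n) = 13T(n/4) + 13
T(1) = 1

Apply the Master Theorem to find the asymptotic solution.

a=13, b=4, f(n)=13. log_4(13) = 1.85. Case 1 of Master Theorem: T(n) = O(n^1.85).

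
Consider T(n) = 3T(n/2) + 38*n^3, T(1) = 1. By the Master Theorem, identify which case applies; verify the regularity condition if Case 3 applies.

a=3, b=2, f(n)=38*n^3.
log_2(3) = 1.585 < 3.
f(n) = Omega(n^(1.585+epsilon)) for some epsilon > 0, so Case 3 is the candidate.
Regularity: a*f(n/b) = 3*38*(n/2)^3 = (3/8)*38*n^3 <= c*f(n) with c = 3/8 < 1. Satisfied.
Case 3: T(n) = Theta(n^3).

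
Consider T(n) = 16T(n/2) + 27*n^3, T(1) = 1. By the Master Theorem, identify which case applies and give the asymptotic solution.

a=16, b=2, f(n)=27*n^3.
log_2(16) = 4 > 3.
Since f(n) = O(n^3) is polynomially smaller than n^4, Case 1 applies.
T(n) = Theta(n^4).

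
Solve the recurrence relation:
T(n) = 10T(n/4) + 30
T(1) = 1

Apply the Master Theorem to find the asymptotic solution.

a=10, b=4, f(n)=30. log_4(10) = 1.661. Case 1 of Master Theorem: T(n) = O(n^1.661).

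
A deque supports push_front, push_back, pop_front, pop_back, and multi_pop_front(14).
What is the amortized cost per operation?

Assign 2 credits to each push operation. A pop uses 1 saved credit. multi_pop_front(14) uses up to 14 saved credits from previous pushes. Credits never go negative. Amortized cost is O(1).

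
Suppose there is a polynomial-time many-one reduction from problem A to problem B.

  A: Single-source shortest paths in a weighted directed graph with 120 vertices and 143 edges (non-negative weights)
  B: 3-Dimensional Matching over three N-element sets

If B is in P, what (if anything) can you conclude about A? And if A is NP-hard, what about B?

A poly-time reduction A <=_p B means any A-instance can be transformed to a B-instance in poly time.
If B is in P: compose the reduction with B's poly-time algorithm to solve A in poly time, so A is in P.
If A is NP-hard: every NP problem reduces to A, which reduces to B; composing reductions, every NP problem reduces to B, so B is NP-hard.
(Here in fact A is P and B is NP-complete.)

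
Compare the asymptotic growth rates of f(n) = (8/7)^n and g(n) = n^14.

f(n) = (8/7)^n grows faster: (8/7)^n is exponential with base 8/7 > 1, dominating every polynomial.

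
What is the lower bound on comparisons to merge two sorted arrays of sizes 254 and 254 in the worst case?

Adversary: with |254 - 254| <= 1 the inputs can be fully interleaved so that every adjacent pair in the merged output comes from different arrays. Then each of the 507 adjacent pairs must be directly compared, or the algorithm cannot determine their relative order. Standard merge meets this bound.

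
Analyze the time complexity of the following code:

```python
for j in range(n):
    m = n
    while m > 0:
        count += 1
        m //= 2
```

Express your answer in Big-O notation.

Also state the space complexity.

Time complexity: O(n log n).
Space complexity: O(1).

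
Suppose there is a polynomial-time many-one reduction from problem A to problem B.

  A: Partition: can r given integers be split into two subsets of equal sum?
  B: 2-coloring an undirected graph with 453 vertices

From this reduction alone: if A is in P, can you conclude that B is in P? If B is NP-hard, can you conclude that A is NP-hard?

A poly-time reduction A <=_p B transfers tractability DOWN (B easy => A easy) and hardness UP (A hard => B hard), not the reverse.
From A in P, the reduction alone does NOT give B in P: any problem in P trivially reduces to SAT, yet SAT is not known to be in P.
From B NP-hard, the reduction alone does NOT give A NP-hard: again, easy problems reduce to hard ones.
(Here in fact A is NP-complete and B is in P, so no such reduction is known -- its existence would imply P = NP; the analysis concerns only what the assumed reduction would or would not let you conclude.)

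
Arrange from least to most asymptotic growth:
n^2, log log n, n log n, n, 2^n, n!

Ordered by growth rate: log log n < n < n log n < n^2 < 2^n < n!.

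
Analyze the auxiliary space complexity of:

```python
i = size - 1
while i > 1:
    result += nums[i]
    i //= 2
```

Space complexity: O(1).
Only a constant amount of auxiliary storage is used; nothing grows with n.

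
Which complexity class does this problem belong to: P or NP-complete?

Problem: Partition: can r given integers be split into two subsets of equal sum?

This problem is NP-complete: Subset Sum reduces to it (one of Karp's 21 NP-complete problems).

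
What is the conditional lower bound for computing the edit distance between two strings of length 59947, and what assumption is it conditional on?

Under SETH (the Strong Exponential Time Hypothesis), edit distance on length-59947 strings cannot be computed in O(n^(2-epsilon)) time for any epsilon > 0 (Backurs-Indyk). The reduction is from CNF-SAT via the orthogonal vectors problem.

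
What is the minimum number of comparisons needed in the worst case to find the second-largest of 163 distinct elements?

Lower bound: finding the max needs 163-1 comparisons. By the adversary weight-doubling argument, the max must personally win >= ceil(log_2(163)) = 8 comparisons; the 2nd-largest is among those 8 losers, needing 8-1 more comparisons. Total >= 163-1 + 8-1 = 169. A balanced knockout tournament achieves this.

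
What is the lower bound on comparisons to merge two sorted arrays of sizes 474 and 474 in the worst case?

Adversary: with |474 - 474| <= 1 the inputs can be fully interleaved so that every adjacent pair in the merged output comes from different arrays. Then each of the 947 adjacent pairs must be directly compared, or the algorithm cannot determine their relative order. Standard merge meets this bound.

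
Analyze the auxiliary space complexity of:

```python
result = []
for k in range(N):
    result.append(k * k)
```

Space complexity: O(n).
Auxiliary storage grows linearly with the input size n in the worst case.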